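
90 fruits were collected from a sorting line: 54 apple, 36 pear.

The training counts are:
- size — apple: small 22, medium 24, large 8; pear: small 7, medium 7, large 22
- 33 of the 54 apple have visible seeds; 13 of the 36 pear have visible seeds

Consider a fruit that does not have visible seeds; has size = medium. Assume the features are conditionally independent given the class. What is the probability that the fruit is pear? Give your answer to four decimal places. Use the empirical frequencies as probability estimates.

0.3239

apple: (54/90) × (24/54) × (21/54) ≈ 0.103704
pear: (36/90) × (7/36) × (23/36) ≈ 0.0496914
P(pear | x) = 0.0496914 / 0.1533954 ≈ 0.3239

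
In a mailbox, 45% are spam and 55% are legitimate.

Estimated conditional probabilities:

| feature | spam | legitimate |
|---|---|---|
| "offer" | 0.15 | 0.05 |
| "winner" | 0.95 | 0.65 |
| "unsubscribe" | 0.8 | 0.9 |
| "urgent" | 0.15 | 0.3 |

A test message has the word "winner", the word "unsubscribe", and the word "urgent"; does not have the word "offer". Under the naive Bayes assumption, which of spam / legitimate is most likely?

spam: 0.45 × (1−0.15) × 0.95 × 0.8 × 0.15 = 0.043605
legitimate: 0.55 × (1−0.05) × 0.65 × 0.9 × 0.3 = 0.09169875
Highest score → legitimate.

legitimate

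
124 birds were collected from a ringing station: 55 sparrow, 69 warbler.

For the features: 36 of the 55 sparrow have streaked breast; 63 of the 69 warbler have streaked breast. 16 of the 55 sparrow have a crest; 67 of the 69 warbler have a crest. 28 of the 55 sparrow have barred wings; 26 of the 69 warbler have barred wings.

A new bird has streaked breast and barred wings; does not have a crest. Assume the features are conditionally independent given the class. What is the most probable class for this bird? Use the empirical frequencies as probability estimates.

sparrow: (55/124) × (36/55) × (39/55) × (28/55) ≈ 0.104804
warbler: (69/124) × (63/69) × (2/69) × (26/69) ≈ 0.00554912
Highest score → sparrow.

sparrow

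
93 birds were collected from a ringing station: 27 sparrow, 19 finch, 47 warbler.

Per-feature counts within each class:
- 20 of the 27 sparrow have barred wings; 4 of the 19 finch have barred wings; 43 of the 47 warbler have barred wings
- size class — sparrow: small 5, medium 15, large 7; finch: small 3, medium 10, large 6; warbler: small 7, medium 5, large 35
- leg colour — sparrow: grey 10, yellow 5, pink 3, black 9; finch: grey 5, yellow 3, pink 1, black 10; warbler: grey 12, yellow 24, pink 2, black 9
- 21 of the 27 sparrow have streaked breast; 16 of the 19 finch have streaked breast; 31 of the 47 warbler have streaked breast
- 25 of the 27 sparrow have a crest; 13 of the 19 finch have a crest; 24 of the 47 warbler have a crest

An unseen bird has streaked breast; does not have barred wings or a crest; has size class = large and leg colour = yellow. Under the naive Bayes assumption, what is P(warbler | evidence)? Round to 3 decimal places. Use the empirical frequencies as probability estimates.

0.692

sparrow: (27/93) × (7/27) × (7/27) × (5/27) × (21/27) × (2/27) ≈ 0.000208198
finch: (19/93) × (15/19) × (6/19) × (3/19) × (16/19) × (6/19) ≈ 0.00213864
warbler: (47/93) × (4/47) × (35/47) × (24/47) × (31/47) × (23/47) ≈ 0.00527903
P(warbler | x) = 0.00527903 / 0.007625868 ≈ 0.692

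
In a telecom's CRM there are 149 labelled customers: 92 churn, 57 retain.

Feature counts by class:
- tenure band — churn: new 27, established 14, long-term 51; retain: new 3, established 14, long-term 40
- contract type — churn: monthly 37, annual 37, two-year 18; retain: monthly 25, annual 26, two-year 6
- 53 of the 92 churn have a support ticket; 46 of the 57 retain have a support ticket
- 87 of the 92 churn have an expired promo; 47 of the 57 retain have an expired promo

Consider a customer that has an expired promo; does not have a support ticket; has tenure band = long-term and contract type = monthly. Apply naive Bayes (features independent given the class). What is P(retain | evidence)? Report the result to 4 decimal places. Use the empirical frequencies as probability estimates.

churn: (92/149) × (51/92) × (37/92) × (39/92) × (87/92) ≈ 0.0551831
retain: (57/149) × (40/57) × (25/57) × (11/57) × (47/57) ≈ 0.0187361
P(retain | x) = 0.0187361 / 0.0739192 ≈ 0.2535

0.2535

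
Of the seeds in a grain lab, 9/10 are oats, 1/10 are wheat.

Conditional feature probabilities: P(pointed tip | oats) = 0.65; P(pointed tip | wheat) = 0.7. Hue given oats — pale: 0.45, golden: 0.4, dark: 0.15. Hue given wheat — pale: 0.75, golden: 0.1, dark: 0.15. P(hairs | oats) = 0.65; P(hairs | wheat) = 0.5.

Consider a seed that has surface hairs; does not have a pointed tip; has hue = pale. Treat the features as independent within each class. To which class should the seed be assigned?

oats: 0.9 × (1−0.65) × 0.45 × 0.65 = 0.0921375
wheat: 0.1 × (1−0.7) × 0.75 × 0.5 = 0.01125
Highest score → oats.

oats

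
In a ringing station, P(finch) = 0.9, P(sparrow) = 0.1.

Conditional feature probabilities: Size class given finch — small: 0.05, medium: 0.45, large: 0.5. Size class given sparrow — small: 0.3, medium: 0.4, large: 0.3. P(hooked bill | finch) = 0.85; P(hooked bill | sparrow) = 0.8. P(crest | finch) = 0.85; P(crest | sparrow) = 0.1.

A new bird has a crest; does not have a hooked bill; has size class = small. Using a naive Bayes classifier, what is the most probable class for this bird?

finch: 0.9 × 0.05 × (1−0.85) × 0.85 = 0.0057375
sparrow: 0.1 × 0.3 × (1−0.8) × 0.1 = 0.0006
Highest score → finch.

finch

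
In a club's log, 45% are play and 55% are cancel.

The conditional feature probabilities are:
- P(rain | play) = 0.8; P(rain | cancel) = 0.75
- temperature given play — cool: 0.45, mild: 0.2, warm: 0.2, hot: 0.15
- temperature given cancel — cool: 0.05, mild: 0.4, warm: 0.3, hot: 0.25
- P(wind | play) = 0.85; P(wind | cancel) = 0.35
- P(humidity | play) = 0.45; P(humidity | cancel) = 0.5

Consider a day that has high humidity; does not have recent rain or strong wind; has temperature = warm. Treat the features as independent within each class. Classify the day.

cancel

play: 0.45 × (1−0.8) × 0.2 × (1−0.85) × 0.45 = 0.001215
cancel: 0.55 × (1−0.75) × 0.3 × (1−0.35) × 0.5 = 0.01340625
Highest score → cancel.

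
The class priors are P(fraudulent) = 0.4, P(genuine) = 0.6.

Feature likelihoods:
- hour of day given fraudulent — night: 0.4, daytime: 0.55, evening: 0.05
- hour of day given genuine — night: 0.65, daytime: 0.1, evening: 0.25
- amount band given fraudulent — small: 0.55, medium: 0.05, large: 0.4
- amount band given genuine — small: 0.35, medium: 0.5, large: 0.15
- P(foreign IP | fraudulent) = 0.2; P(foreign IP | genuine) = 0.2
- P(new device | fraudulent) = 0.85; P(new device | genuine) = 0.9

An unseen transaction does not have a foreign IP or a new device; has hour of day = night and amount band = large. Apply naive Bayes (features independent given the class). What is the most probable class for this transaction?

fraudulent: 0.4 × 0.4 × 0.4 × (1−0.2) × (1−0.85) = 0.00768
genuine: 0.6 × 0.65 × 0.15 × (1−0.2) × (1−0.9) = 0.00468
Highest score → fraudulent.

fraudulent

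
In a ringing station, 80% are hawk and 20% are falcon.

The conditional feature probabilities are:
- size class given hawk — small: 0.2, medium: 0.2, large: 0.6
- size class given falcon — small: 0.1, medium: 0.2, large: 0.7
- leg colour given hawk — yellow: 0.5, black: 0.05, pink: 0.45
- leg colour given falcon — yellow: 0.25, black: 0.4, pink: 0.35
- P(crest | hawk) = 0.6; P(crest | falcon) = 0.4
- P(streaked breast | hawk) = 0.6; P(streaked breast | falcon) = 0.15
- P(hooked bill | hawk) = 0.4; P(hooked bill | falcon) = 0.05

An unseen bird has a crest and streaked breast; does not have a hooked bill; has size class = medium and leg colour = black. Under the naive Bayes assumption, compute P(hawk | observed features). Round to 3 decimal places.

hawk: 0.8 × 0.2 × 0.05 × 0.6 × 0.6 × (1−0.4) = 0.001728
falcon: 0.2 × 0.2 × 0.4 × 0.4 × 0.15 × (1−0.05) = 0.000912
P(hawk | x) = 0.001728 / 0.00264 ≈ 0.655

0.655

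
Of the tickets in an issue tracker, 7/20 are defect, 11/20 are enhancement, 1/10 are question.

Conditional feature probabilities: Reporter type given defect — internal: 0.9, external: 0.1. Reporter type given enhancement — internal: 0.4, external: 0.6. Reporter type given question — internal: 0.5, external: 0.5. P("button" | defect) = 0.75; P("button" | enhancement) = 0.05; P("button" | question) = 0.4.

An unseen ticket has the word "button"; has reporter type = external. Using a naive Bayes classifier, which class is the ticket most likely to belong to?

defect: 0.35 × 0.1 × 0.75 = 0.02625
enhancement: 0.55 × 0.6 × 0.05 = 0.0165
question: 0.1 × 0.5 × 0.4 = 0.02
Highest score → defect.

defect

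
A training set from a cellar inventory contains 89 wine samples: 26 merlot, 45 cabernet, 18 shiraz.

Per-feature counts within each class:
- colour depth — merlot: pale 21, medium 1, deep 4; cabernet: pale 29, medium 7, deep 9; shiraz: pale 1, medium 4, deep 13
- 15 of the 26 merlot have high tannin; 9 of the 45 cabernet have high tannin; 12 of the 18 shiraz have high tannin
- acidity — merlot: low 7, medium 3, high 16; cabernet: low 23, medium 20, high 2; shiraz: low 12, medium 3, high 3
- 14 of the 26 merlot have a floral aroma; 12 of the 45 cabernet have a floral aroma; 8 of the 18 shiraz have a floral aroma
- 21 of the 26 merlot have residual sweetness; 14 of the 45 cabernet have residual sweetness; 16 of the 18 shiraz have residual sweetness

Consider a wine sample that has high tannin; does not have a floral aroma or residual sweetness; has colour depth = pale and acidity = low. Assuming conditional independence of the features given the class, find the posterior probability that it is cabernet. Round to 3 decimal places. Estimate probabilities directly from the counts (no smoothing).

merlot: (26/89) × (21/26) × (15/26) × (7/26) × (12/26) × (5/26) ≈ 0.00325294
cabernet: (45/89) × (29/45) × (9/45) × (23/45) × (33/45) × (31/45) ≈ 0.0168269
shiraz: (18/89) × (1/18) × (12/18) × (12/18) × (10/18) × (2/18) ≈ 0.000308257
P(cabernet | x) = 0.0168269 / 0.020388097 ≈ 0.825

0.825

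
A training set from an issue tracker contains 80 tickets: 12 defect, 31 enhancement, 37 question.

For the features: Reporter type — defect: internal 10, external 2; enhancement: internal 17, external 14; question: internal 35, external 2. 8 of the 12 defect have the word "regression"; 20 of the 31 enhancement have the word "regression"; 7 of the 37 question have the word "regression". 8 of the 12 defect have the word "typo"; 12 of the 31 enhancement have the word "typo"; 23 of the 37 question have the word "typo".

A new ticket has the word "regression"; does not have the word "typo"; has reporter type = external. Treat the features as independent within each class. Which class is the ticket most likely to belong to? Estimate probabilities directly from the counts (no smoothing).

defect: (12/80) × (2/12) × (8/12) × (4/12) ≈ 0.00555556
enhancement: (31/80) × (14/31) × (20/31) × (19/31) ≈ 0.0691988
question: (37/80) × (2/37) × (7/37) × (14/37) ≈ 0.00178963
Highest score → enhancement.

enhancement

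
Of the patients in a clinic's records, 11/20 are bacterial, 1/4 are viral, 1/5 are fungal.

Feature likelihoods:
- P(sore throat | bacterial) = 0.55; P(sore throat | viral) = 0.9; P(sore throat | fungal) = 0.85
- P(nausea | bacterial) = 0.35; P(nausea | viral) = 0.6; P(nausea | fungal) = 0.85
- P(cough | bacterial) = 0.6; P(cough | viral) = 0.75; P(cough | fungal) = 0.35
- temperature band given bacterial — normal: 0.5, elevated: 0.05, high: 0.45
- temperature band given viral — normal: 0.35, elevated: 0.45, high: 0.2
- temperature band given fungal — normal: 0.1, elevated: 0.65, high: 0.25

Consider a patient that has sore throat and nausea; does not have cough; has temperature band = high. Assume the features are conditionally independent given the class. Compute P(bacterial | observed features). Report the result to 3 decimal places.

bacterial: 0.55 × 0.55 × 0.35 × (1−0.6) × 0.45 = 0.0190575
viral: 0.25 × 0.9 × 0.6 × (1−0.75) × 0.2 = 0.00675
fungal: 0.2 × 0.85 × 0.85 × (1−0.35) × 0.25 = 0.02348125
P(bacterial | x) = 0.0190575 / 0.04928875 ≈ 0.387

0.387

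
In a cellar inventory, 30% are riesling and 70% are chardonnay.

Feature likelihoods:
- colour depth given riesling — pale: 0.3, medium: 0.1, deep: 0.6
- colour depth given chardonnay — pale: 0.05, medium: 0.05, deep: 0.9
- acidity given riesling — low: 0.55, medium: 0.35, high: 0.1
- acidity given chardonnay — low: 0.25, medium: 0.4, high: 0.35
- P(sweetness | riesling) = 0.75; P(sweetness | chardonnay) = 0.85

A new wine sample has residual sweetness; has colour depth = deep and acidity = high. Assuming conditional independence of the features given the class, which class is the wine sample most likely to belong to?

chardonnay

riesling: 0.3 × 0.6 × 0.1 × 0.75 = 0.0135
chardonnay: 0.7 × 0.9 × 0.35 × 0.85 = 0.187425
Highest score → chardonnay.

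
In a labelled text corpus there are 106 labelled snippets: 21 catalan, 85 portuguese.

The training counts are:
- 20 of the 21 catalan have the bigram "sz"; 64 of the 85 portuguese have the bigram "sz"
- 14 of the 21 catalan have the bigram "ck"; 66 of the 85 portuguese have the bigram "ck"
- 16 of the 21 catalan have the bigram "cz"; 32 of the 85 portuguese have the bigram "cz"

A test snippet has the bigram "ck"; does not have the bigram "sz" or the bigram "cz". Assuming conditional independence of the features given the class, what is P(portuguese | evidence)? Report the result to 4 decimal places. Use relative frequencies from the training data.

0.9846

catalan: (21/106) × (1/21) × (14/21) × (5/21) ≈ 0.00149745
portuguese: (85/106) × (21/85) × (66/85) × (53/85) ≈ 0.095917
P(portuguese | x) = 0.095917 / 0.09741445 ≈ 0.9846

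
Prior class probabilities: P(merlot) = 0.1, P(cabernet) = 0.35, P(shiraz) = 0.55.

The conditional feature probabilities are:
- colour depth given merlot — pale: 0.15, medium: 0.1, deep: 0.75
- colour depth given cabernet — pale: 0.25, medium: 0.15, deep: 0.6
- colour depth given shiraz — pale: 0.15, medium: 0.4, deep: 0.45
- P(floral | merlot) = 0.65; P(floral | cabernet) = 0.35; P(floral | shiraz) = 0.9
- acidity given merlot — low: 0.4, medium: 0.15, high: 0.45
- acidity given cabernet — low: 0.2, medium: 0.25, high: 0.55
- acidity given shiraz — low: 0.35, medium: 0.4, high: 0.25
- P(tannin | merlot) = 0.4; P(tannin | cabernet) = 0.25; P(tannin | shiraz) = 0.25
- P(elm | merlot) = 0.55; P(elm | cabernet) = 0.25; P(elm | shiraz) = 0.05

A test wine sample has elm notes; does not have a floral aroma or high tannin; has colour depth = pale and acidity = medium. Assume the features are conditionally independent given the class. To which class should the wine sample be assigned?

merlot: 0.1 × 0.15 × (1−0.65) × 0.15 × (1−0.4) × 0.55 = 0.000259875
cabernet: 0.35 × 0.25 × (1−0.35) × 0.25 × (1−0.25) × 0.25 = 0.002666015625
shiraz: 0.55 × 0.15 × (1−0.9) × 0.4 × (1−0.25) × 0.05 = 0.00012375
Highest score → cabernet.

cabernet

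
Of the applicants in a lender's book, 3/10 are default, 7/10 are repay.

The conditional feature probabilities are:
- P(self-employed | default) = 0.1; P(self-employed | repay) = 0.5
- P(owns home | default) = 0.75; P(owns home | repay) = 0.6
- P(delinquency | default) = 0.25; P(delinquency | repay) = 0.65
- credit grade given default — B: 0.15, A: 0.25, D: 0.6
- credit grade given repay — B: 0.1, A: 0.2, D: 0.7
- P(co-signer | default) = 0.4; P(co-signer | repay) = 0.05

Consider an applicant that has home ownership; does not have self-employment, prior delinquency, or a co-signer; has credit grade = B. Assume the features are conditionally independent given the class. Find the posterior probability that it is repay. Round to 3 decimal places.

default: 0.3 × (1−0.1) × 0.75 × (1−0.25) × 0.15 × (1−0.4) = 0.01366875
repay: 0.7 × (1−0.5) × 0.6 × (1−0.65) × 0.1 × (1−0.05) = 0.0069825
P(repay | x) = 0.0069825 / 0.02065125 ≈ 0.338

0.338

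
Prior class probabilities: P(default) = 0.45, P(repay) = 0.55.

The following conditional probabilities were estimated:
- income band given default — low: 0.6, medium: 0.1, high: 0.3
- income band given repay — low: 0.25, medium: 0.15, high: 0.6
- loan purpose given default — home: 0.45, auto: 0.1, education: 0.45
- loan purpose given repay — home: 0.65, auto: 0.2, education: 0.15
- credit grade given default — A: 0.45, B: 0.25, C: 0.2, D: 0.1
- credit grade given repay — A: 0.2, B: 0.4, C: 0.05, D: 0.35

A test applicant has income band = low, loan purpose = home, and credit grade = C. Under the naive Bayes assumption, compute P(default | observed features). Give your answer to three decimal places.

default: 0.45 × 0.6 × 0.45 × 0.2 = 0.0243
repay: 0.55 × 0.25 × 0.65 × 0.05 = 0.00446875
P(default | x) = 0.0243 / 0.02876875 ≈ 0.845

0.845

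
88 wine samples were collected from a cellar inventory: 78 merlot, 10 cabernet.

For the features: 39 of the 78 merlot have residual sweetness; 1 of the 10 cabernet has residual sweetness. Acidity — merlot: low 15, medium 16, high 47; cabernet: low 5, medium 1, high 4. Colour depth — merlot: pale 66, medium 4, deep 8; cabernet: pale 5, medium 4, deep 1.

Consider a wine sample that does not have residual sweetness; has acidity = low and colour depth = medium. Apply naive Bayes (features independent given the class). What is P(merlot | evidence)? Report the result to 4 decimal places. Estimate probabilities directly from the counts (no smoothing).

0.1761

merlot: (78/88) × (39/78) × (15/78) × (4/78) ≈ 0.00437063
cabernet: (10/88) × (9/10) × (5/10) × (4/10) ≈ 0.0204545
P(merlot | x) = 0.00437063 / 0.02482513 ≈ 0.1761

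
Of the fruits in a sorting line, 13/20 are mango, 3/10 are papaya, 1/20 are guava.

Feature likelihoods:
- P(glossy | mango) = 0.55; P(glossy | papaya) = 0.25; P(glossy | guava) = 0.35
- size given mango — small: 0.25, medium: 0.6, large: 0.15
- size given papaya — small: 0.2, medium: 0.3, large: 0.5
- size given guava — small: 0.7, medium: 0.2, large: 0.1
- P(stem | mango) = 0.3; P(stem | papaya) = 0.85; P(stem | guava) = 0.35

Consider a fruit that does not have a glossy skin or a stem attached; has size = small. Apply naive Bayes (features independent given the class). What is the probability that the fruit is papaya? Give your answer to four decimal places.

0.0928

mango: 0.65 × (1−0.55) × 0.25 × (1−0.3) = 0.0511875
papaya: 0.3 × (1−0.25) × 0.2 × (1−0.85) = 0.00675
guava: 0.05 × (1−0.35) × 0.7 × (1−0.35) = 0.0147875
P(papaya | x) = 0.00675 / 0.072725 ≈ 0.0928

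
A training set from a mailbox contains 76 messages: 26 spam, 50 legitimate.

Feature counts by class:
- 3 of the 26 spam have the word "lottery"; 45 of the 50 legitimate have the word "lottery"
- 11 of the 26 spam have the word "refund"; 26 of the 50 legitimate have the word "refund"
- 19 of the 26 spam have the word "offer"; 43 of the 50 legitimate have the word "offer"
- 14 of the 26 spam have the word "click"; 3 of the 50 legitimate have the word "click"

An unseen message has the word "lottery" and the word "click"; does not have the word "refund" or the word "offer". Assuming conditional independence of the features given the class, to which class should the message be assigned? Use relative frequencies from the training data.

spam

spam: (26/76) × (3/26) × (15/26) × (7/26) × (14/26) ≈ 0.00330145
legitimate: (50/76) × (45/50) × (24/50) × (7/50) × (3/50) ≈ 0.00238737
Highest score → spam.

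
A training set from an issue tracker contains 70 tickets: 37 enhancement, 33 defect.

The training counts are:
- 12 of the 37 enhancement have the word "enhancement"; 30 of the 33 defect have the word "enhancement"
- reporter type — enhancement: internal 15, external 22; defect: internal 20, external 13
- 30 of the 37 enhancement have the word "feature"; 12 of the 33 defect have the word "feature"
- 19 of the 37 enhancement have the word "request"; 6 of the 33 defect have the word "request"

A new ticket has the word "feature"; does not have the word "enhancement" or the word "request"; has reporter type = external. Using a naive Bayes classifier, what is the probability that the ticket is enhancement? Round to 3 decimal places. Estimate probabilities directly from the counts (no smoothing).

0.943

enhancement: (37/70) × (25/37) × (22/37) × (30/37) × (18/37) ≈ 0.0837632
defect: (33/70) × (3/33) × (13/33) × (12/33) × (27/33) ≈ 0.00502308
P(enhancement | x) = 0.0837632 / 0.08878628 ≈ 0.943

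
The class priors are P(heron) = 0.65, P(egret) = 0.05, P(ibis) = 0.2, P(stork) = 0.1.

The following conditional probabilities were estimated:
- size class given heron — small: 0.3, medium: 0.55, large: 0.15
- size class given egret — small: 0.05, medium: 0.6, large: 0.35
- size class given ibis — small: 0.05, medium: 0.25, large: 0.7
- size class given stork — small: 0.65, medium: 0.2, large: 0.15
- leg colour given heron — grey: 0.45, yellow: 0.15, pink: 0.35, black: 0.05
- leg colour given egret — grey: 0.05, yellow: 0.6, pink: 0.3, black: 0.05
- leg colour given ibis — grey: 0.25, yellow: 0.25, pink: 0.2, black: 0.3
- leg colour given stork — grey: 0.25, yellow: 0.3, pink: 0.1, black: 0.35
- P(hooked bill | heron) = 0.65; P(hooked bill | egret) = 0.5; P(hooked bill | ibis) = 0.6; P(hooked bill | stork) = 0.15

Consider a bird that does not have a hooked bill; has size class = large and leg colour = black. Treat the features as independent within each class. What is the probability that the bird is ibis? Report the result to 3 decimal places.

0.718

heron: 0.65 × 0.15 × 0.05 × (1−0.65) = 0.00170625
egret: 0.05 × 0.35 × 0.05 × (1−0.5) = 0.0004375
ibis: 0.2 × 0.7 × 0.3 × (1−0.6) = 0.0168
stork: 0.1 × 0.15 × 0.35 × (1−0.15) = 0.0044625
P(ibis | x) = 0.0168 / 0.02340625 ≈ 0.718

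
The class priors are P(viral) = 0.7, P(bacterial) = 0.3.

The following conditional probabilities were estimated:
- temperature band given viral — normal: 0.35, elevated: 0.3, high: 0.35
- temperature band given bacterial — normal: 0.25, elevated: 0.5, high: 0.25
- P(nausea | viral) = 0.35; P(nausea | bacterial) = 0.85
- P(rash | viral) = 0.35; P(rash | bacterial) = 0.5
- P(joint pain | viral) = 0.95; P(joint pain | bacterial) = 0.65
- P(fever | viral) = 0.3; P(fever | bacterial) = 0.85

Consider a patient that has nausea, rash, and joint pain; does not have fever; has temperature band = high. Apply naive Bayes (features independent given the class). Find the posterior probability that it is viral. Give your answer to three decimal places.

0.865

viral: 0.7 × 0.35 × 0.35 × 0.35 × 0.95 × (1−0.3) = 0.0199583125
bacterial: 0.3 × 0.25 × 0.85 × 0.5 × 0.65 × (1−0.85) = 0.0031078125
P(viral | x) = 0.0199583125 / 0.023066125 ≈ 0.865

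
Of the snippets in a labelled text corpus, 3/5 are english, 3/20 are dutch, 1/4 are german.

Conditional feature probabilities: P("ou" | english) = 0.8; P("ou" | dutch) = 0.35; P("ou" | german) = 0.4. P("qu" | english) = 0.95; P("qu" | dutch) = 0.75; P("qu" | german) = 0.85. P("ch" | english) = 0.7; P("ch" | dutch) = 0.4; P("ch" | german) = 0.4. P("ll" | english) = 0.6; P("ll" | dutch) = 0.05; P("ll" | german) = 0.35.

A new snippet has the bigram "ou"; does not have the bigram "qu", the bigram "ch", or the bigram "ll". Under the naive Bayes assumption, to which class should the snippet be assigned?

english: 0.6 × 0.8 × (1−0.95) × (1−0.7) × (1−0.6) = 0.00288
dutch: 0.15 × 0.35 × (1−0.75) × (1−0.4) × (1−0.05) = 0.00748125
german: 0.25 × 0.4 × (1−0.85) × (1−0.4) × (1−0.35) = 0.00585
Highest score → dutch.

dutch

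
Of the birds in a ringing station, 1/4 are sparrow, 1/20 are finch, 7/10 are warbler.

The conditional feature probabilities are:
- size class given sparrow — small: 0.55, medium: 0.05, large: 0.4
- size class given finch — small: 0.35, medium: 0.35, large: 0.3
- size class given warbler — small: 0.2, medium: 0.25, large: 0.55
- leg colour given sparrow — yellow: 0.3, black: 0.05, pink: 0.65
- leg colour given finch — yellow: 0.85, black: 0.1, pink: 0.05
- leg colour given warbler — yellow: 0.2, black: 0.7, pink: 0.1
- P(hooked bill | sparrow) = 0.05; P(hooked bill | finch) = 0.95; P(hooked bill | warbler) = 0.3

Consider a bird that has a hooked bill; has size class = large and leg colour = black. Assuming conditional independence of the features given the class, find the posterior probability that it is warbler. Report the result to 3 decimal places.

sparrow: 0.25 × 0.4 × 0.05 × 0.05 = 0.00025
finch: 0.05 × 0.3 × 0.1 × 0.95 = 0.001425
warbler: 0.7 × 0.55 × 0.7 × 0.3 = 0.08085
P(warbler | x) = 0.08085 / 0.082525 ≈ 0.980

0.980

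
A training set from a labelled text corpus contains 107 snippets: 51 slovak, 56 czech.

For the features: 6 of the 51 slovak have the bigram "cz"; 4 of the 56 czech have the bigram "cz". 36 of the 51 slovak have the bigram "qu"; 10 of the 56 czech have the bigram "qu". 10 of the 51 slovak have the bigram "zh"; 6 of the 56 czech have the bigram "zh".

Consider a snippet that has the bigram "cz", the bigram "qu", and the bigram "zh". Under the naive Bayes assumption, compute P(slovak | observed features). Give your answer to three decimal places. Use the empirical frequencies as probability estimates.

slovak: (51/107) × (6/51) × (36/51) × (10/51) ≈ 0.00776121
czech: (56/107) × (4/56) × (10/56) × (6/56) ≈ 0.000715239
P(slovak | x) = 0.00776121 / 0.008476449 ≈ 0.916

0.916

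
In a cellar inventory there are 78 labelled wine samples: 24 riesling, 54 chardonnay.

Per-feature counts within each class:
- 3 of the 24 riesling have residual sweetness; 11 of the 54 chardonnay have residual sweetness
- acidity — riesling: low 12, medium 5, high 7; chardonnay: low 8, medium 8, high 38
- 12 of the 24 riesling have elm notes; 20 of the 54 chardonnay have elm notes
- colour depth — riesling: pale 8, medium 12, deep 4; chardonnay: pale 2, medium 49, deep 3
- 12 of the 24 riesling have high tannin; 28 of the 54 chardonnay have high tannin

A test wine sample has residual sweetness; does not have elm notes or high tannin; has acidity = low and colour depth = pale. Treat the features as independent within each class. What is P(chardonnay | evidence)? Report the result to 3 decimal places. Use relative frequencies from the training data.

0.128

riesling: (24/78) × (3/24) × (12/24) × (12/24) × (8/24) × (12/24) ≈ 0.00160256
chardonnay: (54/78) × (11/54) × (8/54) × (34/54) × (2/54) × (26/54) ≈ 0.000234582
P(chardonnay | x) = 0.000234582 / 0.001837142 ≈ 0.128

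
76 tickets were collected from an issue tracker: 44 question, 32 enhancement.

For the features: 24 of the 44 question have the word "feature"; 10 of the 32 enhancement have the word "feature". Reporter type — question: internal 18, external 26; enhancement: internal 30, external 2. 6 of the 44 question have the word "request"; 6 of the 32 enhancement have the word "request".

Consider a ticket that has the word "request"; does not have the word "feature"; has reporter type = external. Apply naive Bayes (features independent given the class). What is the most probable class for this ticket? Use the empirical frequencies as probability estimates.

question: (44/76) × (20/44) × (26/44) × (6/44) ≈ 0.0212049
enhancement: (32/76) × (22/32) × (2/32) × (6/32) ≈ 0.00339227
Highest score → question.

question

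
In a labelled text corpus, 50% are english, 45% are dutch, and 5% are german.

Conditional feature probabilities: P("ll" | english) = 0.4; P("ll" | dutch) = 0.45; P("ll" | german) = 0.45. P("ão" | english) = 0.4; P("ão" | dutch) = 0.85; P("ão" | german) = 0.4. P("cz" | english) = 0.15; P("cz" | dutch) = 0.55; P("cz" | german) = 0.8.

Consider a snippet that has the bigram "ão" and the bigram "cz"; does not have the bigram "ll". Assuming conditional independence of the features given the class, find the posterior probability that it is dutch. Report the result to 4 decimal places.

english: 0.5 × (1−0.4) × 0.4 × 0.15 = 0.018
dutch: 0.45 × (1−0.45) × 0.85 × 0.55 = 0.11570625
german: 0.05 × (1−0.45) × 0.4 × 0.8 = 0.0088
P(dutch | x) = 0.11570625 / 0.14250625 ≈ 0.8119

0.8119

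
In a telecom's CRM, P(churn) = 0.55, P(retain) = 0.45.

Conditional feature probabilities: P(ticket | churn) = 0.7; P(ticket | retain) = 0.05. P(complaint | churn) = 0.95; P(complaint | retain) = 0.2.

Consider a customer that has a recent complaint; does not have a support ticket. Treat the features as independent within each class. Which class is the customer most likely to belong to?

churn: 0.55 × (1−0.7) × 0.95 = 0.15675
retain: 0.45 × (1−0.05) × 0.2 = 0.0855
Highest score → churn.

churn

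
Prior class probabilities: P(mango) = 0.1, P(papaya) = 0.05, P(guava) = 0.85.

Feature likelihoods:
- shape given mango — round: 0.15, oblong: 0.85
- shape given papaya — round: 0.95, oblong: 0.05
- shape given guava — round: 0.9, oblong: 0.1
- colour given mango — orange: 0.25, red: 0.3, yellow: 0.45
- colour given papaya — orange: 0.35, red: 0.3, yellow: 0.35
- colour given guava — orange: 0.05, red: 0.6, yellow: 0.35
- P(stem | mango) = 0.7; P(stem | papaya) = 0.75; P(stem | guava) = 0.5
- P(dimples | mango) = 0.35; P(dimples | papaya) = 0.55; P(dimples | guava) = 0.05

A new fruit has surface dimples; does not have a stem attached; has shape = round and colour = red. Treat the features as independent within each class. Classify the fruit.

mango: 0.1 × 0.15 × 0.3 × (1−0.7) × 0.35 = 0.0004725
papaya: 0.05 × 0.95 × 0.3 × (1−0.75) × 0.55 = 0.001959375
guava: 0.85 × 0.9 × 0.6 × (1−0.5) × 0.05 = 0.011475
Highest score → guava.

guava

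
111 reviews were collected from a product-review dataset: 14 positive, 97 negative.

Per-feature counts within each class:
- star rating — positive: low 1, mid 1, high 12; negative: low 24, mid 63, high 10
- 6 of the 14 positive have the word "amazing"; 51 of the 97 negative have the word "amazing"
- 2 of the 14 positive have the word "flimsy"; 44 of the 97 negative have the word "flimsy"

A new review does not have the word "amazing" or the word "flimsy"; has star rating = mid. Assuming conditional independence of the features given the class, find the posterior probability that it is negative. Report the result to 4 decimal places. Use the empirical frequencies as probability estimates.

positive: (14/111) × (1/14) × (8/14) × (12/14) ≈ 0.00441258
negative: (97/111) × (63/97) × (46/97) × (53/97) ≈ 0.147064
P(negative | x) = 0.147064 / 0.15147658 ≈ 0.9709

0.9709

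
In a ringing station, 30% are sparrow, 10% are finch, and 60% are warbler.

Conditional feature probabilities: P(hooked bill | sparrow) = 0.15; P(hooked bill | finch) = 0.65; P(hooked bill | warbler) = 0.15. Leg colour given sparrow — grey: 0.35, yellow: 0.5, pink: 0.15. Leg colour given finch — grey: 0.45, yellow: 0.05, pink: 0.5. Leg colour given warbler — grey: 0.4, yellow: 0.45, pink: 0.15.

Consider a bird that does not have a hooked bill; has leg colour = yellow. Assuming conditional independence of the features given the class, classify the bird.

sparrow: 0.3 × (1−0.15) × 0.5 = 0.1275
finch: 0.1 × (1−0.65) × 0.05 = 0.00175
warbler: 0.6 × (1−0.15) × 0.45 = 0.2295
Highest score → warbler.

warbler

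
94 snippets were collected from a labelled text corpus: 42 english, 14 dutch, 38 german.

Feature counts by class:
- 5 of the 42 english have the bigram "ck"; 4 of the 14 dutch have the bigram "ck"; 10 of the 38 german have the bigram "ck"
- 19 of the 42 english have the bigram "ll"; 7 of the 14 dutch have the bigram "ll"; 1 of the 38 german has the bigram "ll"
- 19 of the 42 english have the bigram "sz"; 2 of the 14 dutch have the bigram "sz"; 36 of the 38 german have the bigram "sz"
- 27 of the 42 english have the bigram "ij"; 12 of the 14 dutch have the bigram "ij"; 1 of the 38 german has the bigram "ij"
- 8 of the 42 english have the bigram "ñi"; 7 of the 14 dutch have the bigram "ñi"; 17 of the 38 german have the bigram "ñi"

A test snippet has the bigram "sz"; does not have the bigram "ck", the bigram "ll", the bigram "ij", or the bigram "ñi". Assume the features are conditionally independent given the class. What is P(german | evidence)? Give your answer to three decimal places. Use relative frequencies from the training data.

0.837

english: (42/94) × (37/42) × (23/42) × (19/42) × (15/42) × (34/42) ≈ 0.0281922
dutch: (14/94) × (10/14) × (7/14) × (2/14) × (2/14) × (7/14) ≈ 0.00054277
german: (38/94) × (28/38) × (37/38) × (36/38) × (37/38) × (21/38) ≈ 0.14785
P(german | x) = 0.14785 / 0.17658497 ≈ 0.837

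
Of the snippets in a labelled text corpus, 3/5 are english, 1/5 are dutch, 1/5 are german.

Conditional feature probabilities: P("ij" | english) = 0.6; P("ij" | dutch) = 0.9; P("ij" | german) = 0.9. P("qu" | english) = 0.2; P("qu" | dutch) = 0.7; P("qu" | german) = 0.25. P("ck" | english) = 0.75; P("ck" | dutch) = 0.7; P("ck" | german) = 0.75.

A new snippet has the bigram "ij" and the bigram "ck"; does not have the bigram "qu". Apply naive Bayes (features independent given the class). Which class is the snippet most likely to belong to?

english: 0.6 × 0.6 × (1−0.2) × 0.75 = 0.216
dutch: 0.2 × 0.9 × (1−0.7) × 0.7 = 0.0378
german: 0.2 × 0.9 × (1−0.25) × 0.75 = 0.10125
Highest score → english.

english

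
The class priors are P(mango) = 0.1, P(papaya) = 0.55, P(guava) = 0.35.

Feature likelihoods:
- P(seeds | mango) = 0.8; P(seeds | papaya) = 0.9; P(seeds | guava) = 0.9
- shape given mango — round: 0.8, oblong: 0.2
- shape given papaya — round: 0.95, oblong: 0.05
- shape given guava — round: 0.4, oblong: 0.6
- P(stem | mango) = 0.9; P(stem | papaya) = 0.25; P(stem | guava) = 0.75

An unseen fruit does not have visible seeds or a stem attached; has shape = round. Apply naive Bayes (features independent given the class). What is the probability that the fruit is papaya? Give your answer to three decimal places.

0.885

mango: 0.1 × (1−0.8) × 0.8 × (1−0.9) = 0.0016
papaya: 0.55 × (1−0.9) × 0.95 × (1−0.25) = 0.0391875
guava: 0.35 × (1−0.9) × 0.4 × (1−0.75) = 0.0035
P(papaya | x) = 0.0391875 / 0.0442875 ≈ 0.885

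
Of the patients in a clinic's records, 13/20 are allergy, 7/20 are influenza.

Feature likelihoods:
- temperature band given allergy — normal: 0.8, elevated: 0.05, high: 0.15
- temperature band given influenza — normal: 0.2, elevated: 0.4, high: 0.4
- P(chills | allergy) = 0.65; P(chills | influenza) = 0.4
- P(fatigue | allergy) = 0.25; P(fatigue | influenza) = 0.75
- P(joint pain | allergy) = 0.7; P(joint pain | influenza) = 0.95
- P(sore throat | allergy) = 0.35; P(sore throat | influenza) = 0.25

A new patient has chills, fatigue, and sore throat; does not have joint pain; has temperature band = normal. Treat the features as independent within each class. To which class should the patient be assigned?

allergy

allergy: 0.65 × 0.8 × 0.65 × 0.25 × (1−0.7) × 0.35 = 0.0088725
influenza: 0.35 × 0.2 × 0.4 × 0.75 × (1−0.95) × 0.25 = 0.0002625
Highest score → allergy.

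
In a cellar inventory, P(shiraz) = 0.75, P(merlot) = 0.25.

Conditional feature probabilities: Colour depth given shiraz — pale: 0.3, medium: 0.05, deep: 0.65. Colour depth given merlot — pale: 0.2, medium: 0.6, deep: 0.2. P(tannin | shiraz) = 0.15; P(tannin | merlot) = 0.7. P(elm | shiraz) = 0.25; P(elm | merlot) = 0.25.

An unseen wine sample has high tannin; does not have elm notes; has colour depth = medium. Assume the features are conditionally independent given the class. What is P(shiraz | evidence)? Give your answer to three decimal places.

shiraz: 0.75 × 0.05 × 0.15 × (1−0.25) = 0.00421875
merlot: 0.25 × 0.6 × 0.7 × (1−0.25) = 0.07875
P(shiraz | x) = 0.00421875 / 0.08296875 ≈ 0.051

0.051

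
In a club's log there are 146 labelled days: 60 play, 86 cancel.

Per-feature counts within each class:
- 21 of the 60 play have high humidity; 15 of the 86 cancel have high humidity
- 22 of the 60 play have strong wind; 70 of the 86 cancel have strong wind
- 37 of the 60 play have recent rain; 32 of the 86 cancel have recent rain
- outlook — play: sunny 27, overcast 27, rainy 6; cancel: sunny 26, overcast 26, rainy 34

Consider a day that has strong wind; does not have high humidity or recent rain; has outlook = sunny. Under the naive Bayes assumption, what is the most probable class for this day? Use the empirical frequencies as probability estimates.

cancel

play: (60/146) × (39/60) × (22/60) × (23/60) × (27/60) ≈ 0.0168955
cancel: (86/146) × (71/86) × (70/86) × (54/86) × (26/86) ≈ 0.0751407
Highest score → cancel.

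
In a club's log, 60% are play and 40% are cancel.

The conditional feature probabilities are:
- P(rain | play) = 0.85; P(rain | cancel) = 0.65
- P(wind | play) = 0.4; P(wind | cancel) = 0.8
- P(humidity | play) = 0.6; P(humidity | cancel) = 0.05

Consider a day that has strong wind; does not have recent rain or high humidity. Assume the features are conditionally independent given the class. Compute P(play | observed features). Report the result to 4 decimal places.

play: 0.6 × (1−0.85) × 0.4 × (1−0.6) = 0.0144
cancel: 0.4 × (1−0.65) × 0.8 × (1−0.05) = 0.1064
P(play | x) = 0.0144 / 0.1208 ≈ 0.1192

0.1192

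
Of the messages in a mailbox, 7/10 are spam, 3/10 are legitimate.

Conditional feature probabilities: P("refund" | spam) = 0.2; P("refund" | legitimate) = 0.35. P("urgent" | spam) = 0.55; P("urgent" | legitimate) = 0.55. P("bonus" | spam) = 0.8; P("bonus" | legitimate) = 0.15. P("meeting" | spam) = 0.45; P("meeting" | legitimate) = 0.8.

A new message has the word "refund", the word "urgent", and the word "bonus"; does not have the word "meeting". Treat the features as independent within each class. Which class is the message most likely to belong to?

spam: 0.7 × 0.2 × 0.55 × 0.8 × (1−0.45) = 0.03388
legitimate: 0.3 × 0.35 × 0.55 × 0.15 × (1−0.8) = 0.0017325
Highest score → spam.

spam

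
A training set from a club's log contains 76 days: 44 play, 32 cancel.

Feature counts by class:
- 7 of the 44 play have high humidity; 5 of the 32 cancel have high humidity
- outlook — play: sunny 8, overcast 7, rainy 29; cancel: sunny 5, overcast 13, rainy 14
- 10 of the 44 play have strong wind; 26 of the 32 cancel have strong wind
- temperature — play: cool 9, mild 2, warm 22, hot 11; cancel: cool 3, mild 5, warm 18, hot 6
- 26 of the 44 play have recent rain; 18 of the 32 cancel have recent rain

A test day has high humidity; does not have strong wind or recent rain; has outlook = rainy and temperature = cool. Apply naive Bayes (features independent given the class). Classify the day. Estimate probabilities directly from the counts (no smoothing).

play

play: (44/76) × (7/44) × (29/44) × (34/44) × (9/44) × (18/44) ≈ 0.00392524
cancel: (32/76) × (5/32) × (14/32) × (6/32) × (3/32) × (14/32) ≈ 0.000221353
Highest score → play.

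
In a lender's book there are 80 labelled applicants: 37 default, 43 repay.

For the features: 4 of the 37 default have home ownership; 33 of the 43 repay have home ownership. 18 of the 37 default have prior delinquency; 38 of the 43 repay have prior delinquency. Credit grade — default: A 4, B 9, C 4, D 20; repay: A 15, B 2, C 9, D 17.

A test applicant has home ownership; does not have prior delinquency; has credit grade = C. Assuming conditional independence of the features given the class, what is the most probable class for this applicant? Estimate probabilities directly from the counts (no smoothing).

default: (37/80) × (4/37) × (19/37) × (4/37) ≈ 0.00277575
repay: (43/80) × (33/43) × (5/43) × (9/43) ≈ 0.0100392
Highest score → repay.

repay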